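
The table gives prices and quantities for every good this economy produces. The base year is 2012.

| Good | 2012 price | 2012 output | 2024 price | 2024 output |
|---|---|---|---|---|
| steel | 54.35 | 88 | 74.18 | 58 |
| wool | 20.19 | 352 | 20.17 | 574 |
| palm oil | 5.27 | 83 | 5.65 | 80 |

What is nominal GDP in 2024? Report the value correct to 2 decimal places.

Nominal GDP 2024 = Σ (p_2024 × q_2024) = 74.18·58 + 20.17·574 + 5.65·80 = 16332.02.

16332.02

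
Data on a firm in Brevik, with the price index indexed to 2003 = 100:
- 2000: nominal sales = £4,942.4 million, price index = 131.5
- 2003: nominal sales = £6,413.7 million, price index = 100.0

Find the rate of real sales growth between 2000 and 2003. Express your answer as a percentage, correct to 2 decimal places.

70.65%

Deflate each year: 2000 → 4942.4/1.315 = 3758.48; 2003 → 6413.7/1.000 = 6413.70.
So real sales changed by 6413.70/3758.48 − 1 = 0.7065, i.e. 70.65%.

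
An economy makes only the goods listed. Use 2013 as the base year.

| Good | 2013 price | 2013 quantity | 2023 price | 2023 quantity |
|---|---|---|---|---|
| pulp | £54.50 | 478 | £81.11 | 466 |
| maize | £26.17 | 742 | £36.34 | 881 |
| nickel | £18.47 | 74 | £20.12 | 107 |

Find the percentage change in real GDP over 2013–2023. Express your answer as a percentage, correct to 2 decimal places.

7.67%

Real GDP 2013 = Nominal GDP 2013 = 54.50·478 + 26.17·742 + 18.47·74 = 46835.92.
Real GDP 2023 (at 2013 prices) = 54.50·466 + 26.17·881 + 18.47·107 = 50429.06.
Real growth = 50429.06/46835.92 − 1 = 0.0767.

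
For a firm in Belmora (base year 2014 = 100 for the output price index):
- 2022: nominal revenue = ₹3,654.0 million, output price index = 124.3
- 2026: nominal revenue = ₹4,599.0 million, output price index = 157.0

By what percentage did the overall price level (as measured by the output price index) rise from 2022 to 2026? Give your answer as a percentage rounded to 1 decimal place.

Price-level change = 157.0 / 124.3 − 1 = 0.2631.

26.3%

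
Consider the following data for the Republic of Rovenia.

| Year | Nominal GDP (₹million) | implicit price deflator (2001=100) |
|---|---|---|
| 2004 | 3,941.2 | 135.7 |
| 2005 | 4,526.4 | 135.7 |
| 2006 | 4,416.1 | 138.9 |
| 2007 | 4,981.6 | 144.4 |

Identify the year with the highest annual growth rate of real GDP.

2005

2005: real = 4526.4/1.357 = 3335.59; growth vs 2004 (2904.35) = 14.85%.
2006: real = 4416.1/1.389 = 3179.34; growth vs 2005 (3335.59) = -4.68%.
2007: real = 4981.6/1.444 = 3449.86; growth vs 2006 (3179.34) = 8.51%.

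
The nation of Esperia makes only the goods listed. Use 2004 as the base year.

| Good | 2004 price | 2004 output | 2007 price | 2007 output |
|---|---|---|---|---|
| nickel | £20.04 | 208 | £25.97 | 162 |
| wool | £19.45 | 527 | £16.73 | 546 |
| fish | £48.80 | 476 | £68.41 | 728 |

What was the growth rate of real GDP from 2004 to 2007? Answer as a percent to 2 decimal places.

31.20%

Real GDP 2004 = Nominal GDP 2004 = 20.04·208 + 19.45·527 + 48.80·476 = 37647.27.
Real GDP 2007 (at 2004 prices) = 20.04·162 + 19.45·546 + 48.80·728 = 49392.58.
Real growth = 49392.58/37647.27 − 1 = 0.3120.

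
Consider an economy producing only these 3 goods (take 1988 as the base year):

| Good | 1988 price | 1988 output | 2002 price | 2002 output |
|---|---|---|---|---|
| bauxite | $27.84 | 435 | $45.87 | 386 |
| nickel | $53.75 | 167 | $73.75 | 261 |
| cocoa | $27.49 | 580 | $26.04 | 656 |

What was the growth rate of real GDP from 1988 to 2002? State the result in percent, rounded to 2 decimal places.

Real GDP 1988 = Nominal GDP 1988 = 27.84·435 + 53.75·167 + 27.49·580 = 37030.85.
Real GDP 2002 (at 1988 prices) = 27.84·386 + 53.75·261 + 27.49·656 = 42808.43.
Real growth = 42808.43/37030.85 − 1 = 0.1560.

15.60%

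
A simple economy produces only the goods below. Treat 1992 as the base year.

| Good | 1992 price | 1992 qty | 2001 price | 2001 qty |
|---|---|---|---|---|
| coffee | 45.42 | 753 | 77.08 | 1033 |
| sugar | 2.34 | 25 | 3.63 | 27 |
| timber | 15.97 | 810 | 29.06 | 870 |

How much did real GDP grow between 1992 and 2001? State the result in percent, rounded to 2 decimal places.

Real GDP 1992 = Nominal GDP 1992 = 45.42·753 + 2.34·25 + 15.97·810 = 47195.46.
Real GDP 2001 (at 1992 prices) = 45.42·1033 + 2.34·27 + 15.97·870 = 60875.94.
Real growth = 60875.94/47195.46 − 1 = 0.2899.

28.99%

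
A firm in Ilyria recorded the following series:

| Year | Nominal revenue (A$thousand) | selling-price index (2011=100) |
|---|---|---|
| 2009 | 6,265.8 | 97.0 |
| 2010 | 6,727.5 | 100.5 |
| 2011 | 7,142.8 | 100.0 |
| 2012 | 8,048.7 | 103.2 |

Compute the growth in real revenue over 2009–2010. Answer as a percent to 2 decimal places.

Real revenue 2009 = 6265.8/0.970 = 6459.59.
Real revenue 2010 = 6727.5/1.005 = 6694.03.
Change = 6694.03/6459.59 − 1 = 0.0363.

3.63%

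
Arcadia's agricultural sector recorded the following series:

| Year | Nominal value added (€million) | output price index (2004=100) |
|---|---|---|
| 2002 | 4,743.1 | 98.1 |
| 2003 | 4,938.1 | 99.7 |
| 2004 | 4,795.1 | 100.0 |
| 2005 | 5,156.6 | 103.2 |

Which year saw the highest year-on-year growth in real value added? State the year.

2003: real = 4938.1/0.997 = 4952.96; growth vs 2002 (4834.96) = 2.44%.
2004: real = 4795.1/1.000 = 4795.10; growth vs 2003 (4952.96) = -3.19%.
2005: real = 5156.6/1.032 = 4996.71; growth vs 2004 (4795.10) = 4.20%.

2005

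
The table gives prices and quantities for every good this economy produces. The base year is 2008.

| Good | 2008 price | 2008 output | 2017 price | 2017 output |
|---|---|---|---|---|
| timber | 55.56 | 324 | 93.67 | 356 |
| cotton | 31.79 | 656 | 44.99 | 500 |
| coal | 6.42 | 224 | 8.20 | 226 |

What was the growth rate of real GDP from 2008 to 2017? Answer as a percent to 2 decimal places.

-7.86%

Real GDP 2008 = Nominal GDP 2008 = 55.56·324 + 31.79·656 + 6.42·224 = 40293.76.
Real GDP 2017 (at 2008 prices) = 55.56·356 + 31.79·500 + 6.42·226 = 37125.28.
Real growth = 37125.28/40293.76 − 1 = -0.0786.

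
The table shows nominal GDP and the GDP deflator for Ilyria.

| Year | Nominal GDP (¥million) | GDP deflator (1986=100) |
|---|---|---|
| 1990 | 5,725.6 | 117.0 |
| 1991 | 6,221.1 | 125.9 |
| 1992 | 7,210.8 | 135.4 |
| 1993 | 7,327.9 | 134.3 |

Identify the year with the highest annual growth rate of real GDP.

1991: real = 6221.1/1.259 = 4941.30; growth vs 1990 (4893.68) = 0.97%.
1992: real = 7210.8/1.354 = 5325.55; growth vs 1991 (4941.30) = 7.78%.
1993: real = 7327.9/1.343 = 5456.37; growth vs 1992 (5325.55) = 2.46%.

1992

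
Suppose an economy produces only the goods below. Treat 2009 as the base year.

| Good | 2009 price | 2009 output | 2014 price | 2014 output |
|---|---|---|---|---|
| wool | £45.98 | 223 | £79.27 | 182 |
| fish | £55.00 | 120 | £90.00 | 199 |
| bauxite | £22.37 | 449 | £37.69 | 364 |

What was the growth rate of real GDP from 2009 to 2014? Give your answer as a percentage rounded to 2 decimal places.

Real GDP 2009 = Nominal GDP 2009 = 45.98·223 + 55.00·120 + 22.37·449 = 26897.67.
Real GDP 2014 (at 2009 prices) = 45.98·182 + 55.00·199 + 22.37·364 = 27456.04.
Real growth = 27456.04/26897.67 − 1 = 0.0208.

2.08%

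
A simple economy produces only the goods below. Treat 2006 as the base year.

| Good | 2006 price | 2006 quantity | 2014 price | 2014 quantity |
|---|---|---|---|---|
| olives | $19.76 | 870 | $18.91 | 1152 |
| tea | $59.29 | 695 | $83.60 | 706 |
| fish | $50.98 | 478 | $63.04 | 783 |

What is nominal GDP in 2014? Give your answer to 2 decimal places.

$130166.24

Nominal GDP 2014 = Σ (p_2014 × q_2014) = 18.91·1152 + 83.60·706 + 63.04·783 = 130166.24.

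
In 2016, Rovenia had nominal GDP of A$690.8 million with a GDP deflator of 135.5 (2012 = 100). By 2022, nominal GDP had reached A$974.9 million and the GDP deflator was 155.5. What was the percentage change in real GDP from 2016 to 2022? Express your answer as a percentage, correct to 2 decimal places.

22.97%

Deflate each year: 2016 → 690.8/1.355 = 509.82; 2022 → 974.9/1.555 = 626.95.
So real GDP changed by 626.95/509.82 − 1 = 0.2297, i.e. 22.97%.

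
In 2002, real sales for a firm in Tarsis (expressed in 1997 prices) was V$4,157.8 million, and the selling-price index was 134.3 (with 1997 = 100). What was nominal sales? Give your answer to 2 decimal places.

V$5,583.93 million

Nominal sales = Real × (selling-price index/100) = 4157.8 × 1.343 = 5583.93.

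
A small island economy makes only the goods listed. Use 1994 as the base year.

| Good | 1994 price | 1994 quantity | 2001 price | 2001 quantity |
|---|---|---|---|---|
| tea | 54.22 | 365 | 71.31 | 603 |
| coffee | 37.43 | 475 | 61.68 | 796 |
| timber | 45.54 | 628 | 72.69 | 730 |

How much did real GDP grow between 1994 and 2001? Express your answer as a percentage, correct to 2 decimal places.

44.68%

Real GDP 1994 = Nominal GDP 1994 = 54.22·365 + 37.43·475 + 45.54·628 = 66168.67.
Real GDP 2001 (at 1994 prices) = 54.22·603 + 37.43·796 + 45.54·730 = 95733.14.
Real growth = 95733.14/66168.67 − 1 = 0.4468.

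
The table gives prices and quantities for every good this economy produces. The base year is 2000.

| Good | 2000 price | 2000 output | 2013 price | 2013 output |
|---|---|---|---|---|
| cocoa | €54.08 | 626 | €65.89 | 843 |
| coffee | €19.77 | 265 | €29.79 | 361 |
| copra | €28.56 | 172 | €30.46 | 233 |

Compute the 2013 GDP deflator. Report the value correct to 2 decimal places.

123.60

Nominal GDP 2013 = 65.89·843 + 29.79·361 + 30.46·233 = 73396.64.
Real GDP 2013 (at 2000 prices) = 54.08·843 + 19.77·361 + 28.56·233 = 59380.89.
Deflator = Nominal/Real × 100 = 73396.64/59380.89 × 100 = 123.603.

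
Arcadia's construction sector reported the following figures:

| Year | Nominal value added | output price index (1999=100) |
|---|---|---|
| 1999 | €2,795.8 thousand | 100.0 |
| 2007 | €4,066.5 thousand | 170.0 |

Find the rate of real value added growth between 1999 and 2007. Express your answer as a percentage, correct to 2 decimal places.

-14.44%

Deflate each year: 1999 → 2795.8/1.000 = 2795.80; 2007 → 4066.5/1.700 = 2392.06.
So real value added changed by 2392.06/2795.80 − 1 = -0.1444, i.e. -14.44%.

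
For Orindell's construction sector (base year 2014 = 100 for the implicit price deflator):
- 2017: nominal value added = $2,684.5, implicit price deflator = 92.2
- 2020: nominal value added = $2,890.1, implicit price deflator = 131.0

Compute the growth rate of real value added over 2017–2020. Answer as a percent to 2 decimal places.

-24.23%

Deflate each year: 2017 → 2684.5/0.922 = 2911.61; 2020 → 2890.1/1.310 = 2206.18.
So real value added changed by 2206.18/2911.61 − 1 = -0.2423, i.e. -24.23%.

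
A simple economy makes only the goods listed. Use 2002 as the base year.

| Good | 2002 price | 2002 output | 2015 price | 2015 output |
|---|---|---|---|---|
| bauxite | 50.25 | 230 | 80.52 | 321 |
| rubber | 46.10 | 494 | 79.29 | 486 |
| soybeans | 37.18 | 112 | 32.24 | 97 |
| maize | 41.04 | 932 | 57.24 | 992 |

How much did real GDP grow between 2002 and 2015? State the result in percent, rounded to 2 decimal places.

Real GDP 2002 = Nominal GDP 2002 = 50.25·230 + 46.10·494 + 37.18·112 + 41.04·932 = 76744.34.
Real GDP 2015 (at 2002 prices) = 50.25·321 + 46.10·486 + 37.18·97 + 41.04·992 = 82852.99.
Real growth = 82852.99/76744.34 − 1 = 0.0796.

7.96%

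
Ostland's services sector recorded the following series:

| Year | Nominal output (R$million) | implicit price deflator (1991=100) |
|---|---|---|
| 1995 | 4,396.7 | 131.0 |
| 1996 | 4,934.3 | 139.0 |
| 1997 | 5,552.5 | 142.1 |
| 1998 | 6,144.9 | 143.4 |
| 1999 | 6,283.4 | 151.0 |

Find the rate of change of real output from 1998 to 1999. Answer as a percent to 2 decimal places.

Real output 1998 = 6144.9/1.434 = 4285.15.
Real output 1999 = 6283.4/1.510 = 4161.19.
Change = 4161.19/4285.15 − 1 = -0.0289.

-2.89%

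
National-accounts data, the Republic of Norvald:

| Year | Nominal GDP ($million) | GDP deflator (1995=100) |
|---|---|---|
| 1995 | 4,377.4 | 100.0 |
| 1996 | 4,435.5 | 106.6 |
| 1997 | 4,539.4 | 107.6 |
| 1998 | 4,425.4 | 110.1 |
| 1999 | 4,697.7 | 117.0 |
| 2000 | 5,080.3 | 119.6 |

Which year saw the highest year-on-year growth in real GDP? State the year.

1996: real = 4435.5/1.066 = 4160.88; growth vs 1995 (4377.40) = -4.95%.
1997: real = 4539.4/1.076 = 4218.77; growth vs 1996 (4160.88) = 1.39%.
1998: real = 4425.4/1.101 = 4019.44; growth vs 1997 (4218.77) = -4.72%.
1999: real = 4697.7/1.170 = 4015.13; growth vs 1998 (4019.44) = -0.11%.
2000: real = 5080.3/1.196 = 4247.74; growth vs 1999 (4015.13) = 5.79%.

2000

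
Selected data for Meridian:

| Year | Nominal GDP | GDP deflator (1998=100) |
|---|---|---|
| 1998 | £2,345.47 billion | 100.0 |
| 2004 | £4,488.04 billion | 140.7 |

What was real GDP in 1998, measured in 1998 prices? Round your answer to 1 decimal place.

£2,345.5 billion

Real GDP = Nominal / (GDP deflator/100) = 2345.47 / 1.000 = 2345.47.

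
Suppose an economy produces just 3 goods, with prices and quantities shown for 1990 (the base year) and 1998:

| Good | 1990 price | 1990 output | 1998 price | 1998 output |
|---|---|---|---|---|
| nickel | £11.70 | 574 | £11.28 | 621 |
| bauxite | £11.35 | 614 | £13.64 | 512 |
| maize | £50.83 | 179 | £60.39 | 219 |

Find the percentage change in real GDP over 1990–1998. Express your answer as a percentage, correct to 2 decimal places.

6.26%

Real GDP 1990 = Nominal GDP 1990 = 11.70·574 + 11.35·614 + 50.83·179 = 22783.27.
Real GDP 1998 (at 1990 prices) = 11.70·621 + 11.35·512 + 50.83·219 = 24208.67.
Real growth = 24208.67/22783.27 − 1 = 0.0626.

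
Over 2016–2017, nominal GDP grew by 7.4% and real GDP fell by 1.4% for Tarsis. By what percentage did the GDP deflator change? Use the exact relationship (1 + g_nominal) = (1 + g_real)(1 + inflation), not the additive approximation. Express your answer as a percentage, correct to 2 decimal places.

8.92%

(1 + g_nom) = (1 + g_real)(1 + π), so π = 1.0740 / 0.9860 − 1 = 0.08925.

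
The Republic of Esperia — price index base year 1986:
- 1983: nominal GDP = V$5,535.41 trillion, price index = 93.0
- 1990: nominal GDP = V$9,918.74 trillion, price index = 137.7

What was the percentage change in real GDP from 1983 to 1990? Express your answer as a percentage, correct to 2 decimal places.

21.02%

Real GDP 1983 = 5535.41 / 0.930 = 5952.05.
Real GDP 1990 = 9918.74 / 1.377 = 7203.15.
Real growth = 7203.15 / 5952.05 − 1 = 0.2102.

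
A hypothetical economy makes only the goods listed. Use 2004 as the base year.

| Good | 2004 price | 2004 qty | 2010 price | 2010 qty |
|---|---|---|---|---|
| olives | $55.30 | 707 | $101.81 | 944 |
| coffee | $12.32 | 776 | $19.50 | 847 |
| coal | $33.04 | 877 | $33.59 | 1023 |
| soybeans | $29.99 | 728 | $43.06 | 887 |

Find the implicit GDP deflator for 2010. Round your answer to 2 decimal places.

Nominal GDP 2010 = 101.81·944 + 19.50·847 + 33.59·1023 + 43.06·887 = 185181.93.
Real GDP 2010 (at 2004 prices) = 55.30·944 + 12.32·847 + 33.04·1023 + 29.99·887 = 123039.29.
Deflator = Nominal/Real × 100 = 185181.93/123039.29 × 100 = 150.506.

150.51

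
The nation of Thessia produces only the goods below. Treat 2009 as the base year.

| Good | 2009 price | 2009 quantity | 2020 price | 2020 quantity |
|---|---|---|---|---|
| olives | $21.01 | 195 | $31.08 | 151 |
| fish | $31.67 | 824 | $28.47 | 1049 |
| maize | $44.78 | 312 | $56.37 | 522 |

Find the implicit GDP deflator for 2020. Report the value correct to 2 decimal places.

107.05

Nominal GDP 2020 = 31.08·151 + 28.47·1049 + 56.37·522 = 63983.25.
Real GDP 2020 (at 2009 prices) = 21.01·151 + 31.67·1049 + 44.78·522 = 59769.50.
Deflator = Nominal/Real × 100 = 63983.25/59769.50 × 100 = 107.050.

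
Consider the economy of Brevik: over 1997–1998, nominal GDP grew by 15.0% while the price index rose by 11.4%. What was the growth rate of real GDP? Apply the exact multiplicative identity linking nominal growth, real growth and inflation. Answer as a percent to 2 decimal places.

3.23%

(1 + g_nom) = (1 + g_real)(1 + π), so g_real = 1.1500 / 1.1140 − 1 = 0.03232.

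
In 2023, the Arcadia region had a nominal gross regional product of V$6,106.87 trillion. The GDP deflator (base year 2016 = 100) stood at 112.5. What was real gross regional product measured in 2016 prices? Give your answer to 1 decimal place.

V$5,428.3 trillion

Real gross regional product = Nominal / (GDP deflator/100) = 6106.87 / 1.125 = 5428.33.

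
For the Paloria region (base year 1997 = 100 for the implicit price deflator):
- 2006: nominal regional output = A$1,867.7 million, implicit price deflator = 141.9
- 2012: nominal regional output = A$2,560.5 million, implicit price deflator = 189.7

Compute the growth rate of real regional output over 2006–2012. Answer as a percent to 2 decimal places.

2.55%

Deflate each year: 2006 → 1867.7/1.419 = 1316.21; 2012 → 2560.5/1.897 = 1349.76.
So real regional output changed by 1349.76/1316.21 − 1 = 0.0255, i.e. 2.55%.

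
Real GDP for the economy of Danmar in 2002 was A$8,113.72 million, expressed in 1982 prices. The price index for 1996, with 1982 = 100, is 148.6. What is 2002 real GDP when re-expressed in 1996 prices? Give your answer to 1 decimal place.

Real GDP in 1996 prices = Real GDP in 1982 prices × (P_1996/P_1982) = 8113.72 × 1.486 = 12056.99.

A$12,057.0 million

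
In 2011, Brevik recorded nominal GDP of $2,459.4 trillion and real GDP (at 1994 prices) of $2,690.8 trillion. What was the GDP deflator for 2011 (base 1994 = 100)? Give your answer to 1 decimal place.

91.4

GDP deflator = (Nominal / Real) × 100 = 2459.4 / 2690.8 × 100 = 91.40.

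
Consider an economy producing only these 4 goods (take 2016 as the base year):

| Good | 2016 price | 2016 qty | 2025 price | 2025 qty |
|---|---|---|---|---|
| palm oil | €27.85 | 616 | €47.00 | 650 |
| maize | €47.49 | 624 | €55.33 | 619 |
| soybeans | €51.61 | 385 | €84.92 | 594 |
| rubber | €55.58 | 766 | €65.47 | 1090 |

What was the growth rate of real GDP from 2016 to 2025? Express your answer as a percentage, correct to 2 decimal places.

Real GDP 2016 = Nominal GDP 2016 = 27.85·616 + 47.49·624 + 51.61·385 + 55.58·766 = 109233.49.
Real GDP 2025 (at 2016 prices) = 27.85·650 + 47.49·619 + 51.61·594 + 55.58·1090 = 138737.35.
Real growth = 138737.35/109233.49 − 1 = 0.2701.

27.01%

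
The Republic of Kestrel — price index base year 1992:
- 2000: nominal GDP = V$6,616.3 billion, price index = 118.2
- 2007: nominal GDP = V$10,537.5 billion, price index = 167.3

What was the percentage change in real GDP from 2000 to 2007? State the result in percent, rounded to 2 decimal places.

12.52%

Deflate each year: 2000 → 6616.3/1.182 = 5597.55; 2007 → 10537.5/1.673 = 6298.57.
So real GDP changed by 6298.57/5597.55 − 1 = 0.1252, i.e. 12.52%.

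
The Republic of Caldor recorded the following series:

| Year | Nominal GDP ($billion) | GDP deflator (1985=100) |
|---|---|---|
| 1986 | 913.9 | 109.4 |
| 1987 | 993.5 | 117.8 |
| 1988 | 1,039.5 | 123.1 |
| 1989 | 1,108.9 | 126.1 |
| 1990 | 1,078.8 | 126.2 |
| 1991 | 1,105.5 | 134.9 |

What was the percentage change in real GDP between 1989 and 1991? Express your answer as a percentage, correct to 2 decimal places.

-6.81%

Real GDP 1989 = 1108.9/1.261 = 879.38.
Real GDP 1991 = 1105.5/1.349 = 819.50.
Change = 819.50/879.38 − 1 = -0.0681.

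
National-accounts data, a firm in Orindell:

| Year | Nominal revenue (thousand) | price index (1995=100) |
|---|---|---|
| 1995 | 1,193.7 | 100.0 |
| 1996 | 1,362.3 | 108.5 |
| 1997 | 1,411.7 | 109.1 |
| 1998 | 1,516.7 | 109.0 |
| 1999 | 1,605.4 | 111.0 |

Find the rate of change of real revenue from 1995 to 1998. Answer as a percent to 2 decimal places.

16.57%

Real revenue 1995 = 1193.7/1.000 = 1193.70.
Real revenue 1998 = 1516.7/1.090 = 1391.47.
Change = 1391.47/1193.70 − 1 = 0.1657.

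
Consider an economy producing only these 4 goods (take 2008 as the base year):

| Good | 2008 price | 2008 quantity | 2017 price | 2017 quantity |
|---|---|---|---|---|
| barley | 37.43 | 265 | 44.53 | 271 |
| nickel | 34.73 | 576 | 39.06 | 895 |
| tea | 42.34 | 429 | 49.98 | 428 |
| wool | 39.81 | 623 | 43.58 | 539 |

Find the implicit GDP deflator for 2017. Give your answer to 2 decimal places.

Nominal GDP 2017 = 44.53·271 + 39.06·895 + 49.98·428 + 43.58·539 = 91907.39.
Real GDP 2017 (at 2008 prices) = 37.43·271 + 34.73·895 + 42.34·428 + 39.81·539 = 80805.99.
Deflator = Nominal/Real × 100 = 91907.39/80805.99 × 100 = 113.738.

113.74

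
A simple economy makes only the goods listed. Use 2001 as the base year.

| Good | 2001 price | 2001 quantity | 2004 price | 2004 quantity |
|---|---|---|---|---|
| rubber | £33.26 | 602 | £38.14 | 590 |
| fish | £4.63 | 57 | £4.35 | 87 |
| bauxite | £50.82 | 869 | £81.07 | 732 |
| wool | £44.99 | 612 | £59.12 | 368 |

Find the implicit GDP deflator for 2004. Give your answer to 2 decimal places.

140.93

Nominal GDP 2004 = 38.14·590 + 4.35·87 + 81.07·732 + 59.12·368 = 103980.45.
Real GDP 2004 (at 2001 prices) = 33.26·590 + 4.63·87 + 50.82·732 + 44.99·368 = 73782.77.
Deflator = Nominal/Real × 100 = 103980.45/73782.77 × 100 = 140.928.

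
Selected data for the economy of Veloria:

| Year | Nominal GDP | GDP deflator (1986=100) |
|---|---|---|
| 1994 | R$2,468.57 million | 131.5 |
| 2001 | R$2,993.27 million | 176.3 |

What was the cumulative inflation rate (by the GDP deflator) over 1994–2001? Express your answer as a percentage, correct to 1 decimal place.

34.1%

Price-level change = 176.3 / 131.5 − 1 = 0.3407.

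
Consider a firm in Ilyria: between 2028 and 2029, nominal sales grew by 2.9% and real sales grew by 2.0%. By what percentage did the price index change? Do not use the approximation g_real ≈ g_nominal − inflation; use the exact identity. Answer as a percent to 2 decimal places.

0.88%

(1 + g_nom) = (1 + g_real)(1 + π), so π = 1.0290 / 1.0200 − 1 = 0.00882.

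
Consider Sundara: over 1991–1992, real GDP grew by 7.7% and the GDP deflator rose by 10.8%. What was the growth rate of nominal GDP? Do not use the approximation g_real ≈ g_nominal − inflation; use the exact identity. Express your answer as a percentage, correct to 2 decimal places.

19.33%

(1 + g_nom) = (1 + g_real)(1 + π) = 1.0770 × 1.1080 = 1.19332.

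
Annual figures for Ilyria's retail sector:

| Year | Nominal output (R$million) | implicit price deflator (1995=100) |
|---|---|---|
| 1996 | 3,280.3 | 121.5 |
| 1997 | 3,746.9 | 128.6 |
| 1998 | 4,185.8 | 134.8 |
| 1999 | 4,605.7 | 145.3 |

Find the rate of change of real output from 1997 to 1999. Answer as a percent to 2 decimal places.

Real output 1997 = 3746.9/1.286 = 2913.61.
Real output 1999 = 4605.7/1.453 = 3169.79.
Change = 3169.79/2913.61 − 1 = 0.0879.

8.79%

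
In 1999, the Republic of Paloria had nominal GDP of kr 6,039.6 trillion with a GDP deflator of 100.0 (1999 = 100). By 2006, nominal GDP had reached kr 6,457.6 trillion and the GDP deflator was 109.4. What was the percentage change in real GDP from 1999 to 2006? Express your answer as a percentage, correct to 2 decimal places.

-2.27%

Real GDP 1999 = 6039.6 / 1.000 = 6039.60.
Real GDP 2006 = 6457.6 / 1.094 = 5902.74.
Real growth = 5902.74 / 6039.60 − 1 = -0.0227.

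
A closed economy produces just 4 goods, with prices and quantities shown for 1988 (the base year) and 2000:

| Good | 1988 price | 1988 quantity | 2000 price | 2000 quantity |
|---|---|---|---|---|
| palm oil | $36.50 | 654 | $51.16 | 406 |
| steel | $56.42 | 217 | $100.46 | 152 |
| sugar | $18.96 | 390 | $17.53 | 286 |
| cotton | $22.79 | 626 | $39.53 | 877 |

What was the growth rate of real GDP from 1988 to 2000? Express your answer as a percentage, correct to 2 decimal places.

Real GDP 1988 = Nominal GDP 1988 = 36.50·654 + 56.42·217 + 18.96·390 + 22.79·626 = 57775.08.
Real GDP 2000 (at 1988 prices) = 36.50·406 + 56.42·152 + 18.96·286 + 22.79·877 = 48804.23.
Real growth = 48804.23/57775.08 − 1 = -0.1553.

-15.53%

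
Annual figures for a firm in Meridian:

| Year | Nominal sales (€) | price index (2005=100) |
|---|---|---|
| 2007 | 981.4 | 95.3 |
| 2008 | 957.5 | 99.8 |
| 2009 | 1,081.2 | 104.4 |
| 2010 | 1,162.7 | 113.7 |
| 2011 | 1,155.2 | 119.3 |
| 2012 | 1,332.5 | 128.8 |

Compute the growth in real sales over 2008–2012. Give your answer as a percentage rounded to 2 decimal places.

Real sales 2008 = 957.5/0.998 = 959.42.
Real sales 2012 = 1332.5/1.288 = 1034.55.
Change = 1034.55/959.42 − 1 = 0.0783.

7.83%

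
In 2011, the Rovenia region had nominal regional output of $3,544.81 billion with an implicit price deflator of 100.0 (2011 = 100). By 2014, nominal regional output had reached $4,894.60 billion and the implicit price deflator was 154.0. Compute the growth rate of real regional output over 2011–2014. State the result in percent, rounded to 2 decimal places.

Real regional output 2011 = 3544.81 / 1.000 = 3544.81.
Real regional output 2014 = 4894.60 / 1.540 = 3178.31.
Real growth = 3178.31 / 3544.81 − 1 = -0.1034.

-10.34%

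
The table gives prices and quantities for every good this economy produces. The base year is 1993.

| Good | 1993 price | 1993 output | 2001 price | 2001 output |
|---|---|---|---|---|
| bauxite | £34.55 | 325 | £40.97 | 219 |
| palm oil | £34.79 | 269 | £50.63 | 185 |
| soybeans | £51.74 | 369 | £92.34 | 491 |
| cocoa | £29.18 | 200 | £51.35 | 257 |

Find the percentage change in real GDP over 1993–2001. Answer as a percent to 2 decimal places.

3.06%

Real GDP 1993 = Nominal GDP 1993 = 34.55·325 + 34.79·269 + 51.74·369 + 29.18·200 = 45515.32.
Real GDP 2001 (at 1993 prices) = 34.55·219 + 34.79·185 + 51.74·491 + 29.18·257 = 46906.20.
Real growth = 46906.20/45515.32 − 1 = 0.0306.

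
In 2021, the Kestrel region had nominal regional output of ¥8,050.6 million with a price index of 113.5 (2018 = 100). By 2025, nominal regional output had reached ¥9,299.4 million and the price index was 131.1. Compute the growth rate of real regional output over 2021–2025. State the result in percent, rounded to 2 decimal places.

0.00%

Real regional output 2021 = 8050.6 / 1.135 = 7093.04.
Real regional output 2025 = 9299.4 / 1.311 = 7093.36.
Real growth = 7093.36 / 7093.04 − 1 = 0.0000.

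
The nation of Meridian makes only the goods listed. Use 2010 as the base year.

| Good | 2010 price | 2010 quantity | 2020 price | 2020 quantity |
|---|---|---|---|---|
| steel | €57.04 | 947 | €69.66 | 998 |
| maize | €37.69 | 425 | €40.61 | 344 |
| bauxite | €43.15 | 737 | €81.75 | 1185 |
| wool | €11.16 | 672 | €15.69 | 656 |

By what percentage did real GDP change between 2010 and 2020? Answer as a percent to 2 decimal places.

Real GDP 2010 = Nominal GDP 2010 = 57.04·947 + 37.69·425 + 43.15·737 + 11.16·672 = 109336.20.
Real GDP 2020 (at 2010 prices) = 57.04·998 + 37.69·344 + 43.15·1185 + 11.16·656 = 128344.99.
Real growth = 128344.99/109336.20 − 1 = 0.1739.

17.39%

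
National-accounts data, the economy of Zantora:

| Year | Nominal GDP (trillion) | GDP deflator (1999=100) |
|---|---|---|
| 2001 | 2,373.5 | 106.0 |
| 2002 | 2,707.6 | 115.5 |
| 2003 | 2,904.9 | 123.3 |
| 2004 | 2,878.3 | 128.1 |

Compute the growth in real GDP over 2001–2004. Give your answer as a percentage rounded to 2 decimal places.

0.35%

Real GDP 2001 = 2373.5/1.060 = 2239.15.
Real GDP 2004 = 2878.3/1.281 = 2246.92.
Change = 2246.92/2239.15 − 1 = 0.0035.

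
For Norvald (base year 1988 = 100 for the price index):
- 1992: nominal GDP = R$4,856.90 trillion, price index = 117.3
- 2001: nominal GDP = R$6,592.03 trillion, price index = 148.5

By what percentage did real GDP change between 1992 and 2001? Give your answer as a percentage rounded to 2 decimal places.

Deflate each year: 1992 → 4856.90/1.173 = 4140.58; 2001 → 6592.03/1.485 = 4439.08.
So real GDP changed by 4439.08/4140.58 − 1 = 0.0721, i.e. 7.21%.

7.21%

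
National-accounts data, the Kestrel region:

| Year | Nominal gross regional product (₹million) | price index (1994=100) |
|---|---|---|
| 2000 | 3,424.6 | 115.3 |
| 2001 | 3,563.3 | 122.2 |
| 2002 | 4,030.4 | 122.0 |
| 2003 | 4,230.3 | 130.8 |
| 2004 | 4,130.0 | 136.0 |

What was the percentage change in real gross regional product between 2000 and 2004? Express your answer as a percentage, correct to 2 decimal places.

2.24%

Real gross regional product 2000 = 3424.6/1.153 = 2970.16.
Real gross regional product 2004 = 4130.0/1.360 = 3036.76.
Change = 3036.76/2970.16 − 1 = 0.0224.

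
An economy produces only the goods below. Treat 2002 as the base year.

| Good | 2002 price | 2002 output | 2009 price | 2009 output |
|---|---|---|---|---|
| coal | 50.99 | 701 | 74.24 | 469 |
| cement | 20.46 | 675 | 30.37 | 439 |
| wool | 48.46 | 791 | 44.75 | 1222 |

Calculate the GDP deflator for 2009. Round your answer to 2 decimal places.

Nominal GDP 2009 = 74.24·469 + 30.37·439 + 44.75·1222 = 102835.49.
Real GDP 2009 (at 2002 prices) = 50.99·469 + 20.46·439 + 48.46·1222 = 92114.37.
Deflator = Nominal/Real × 100 = 102835.49/92114.37 × 100 = 111.639.

111.64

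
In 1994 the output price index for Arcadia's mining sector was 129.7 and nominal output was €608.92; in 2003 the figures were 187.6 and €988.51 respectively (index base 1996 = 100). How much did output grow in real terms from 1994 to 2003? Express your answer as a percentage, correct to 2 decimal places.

12.23%

Deflate each year: 1994 → 608.92/1.297 = 469.48; 2003 → 988.51/1.876 = 526.92.
So real output changed by 526.92/469.48 − 1 = 0.1223, i.e. 12.23%.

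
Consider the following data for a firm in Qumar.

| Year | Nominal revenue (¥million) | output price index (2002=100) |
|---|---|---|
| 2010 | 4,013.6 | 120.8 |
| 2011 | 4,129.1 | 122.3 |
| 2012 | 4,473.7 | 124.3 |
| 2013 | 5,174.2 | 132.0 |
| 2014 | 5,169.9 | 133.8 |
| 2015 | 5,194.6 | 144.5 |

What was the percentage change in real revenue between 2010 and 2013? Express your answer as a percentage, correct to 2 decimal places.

Real revenue 2010 = 4013.6/1.208 = 3322.52.
Real revenue 2013 = 5174.2/1.320 = 3919.85.
Change = 3919.85/3322.52 − 1 = 0.1798.

17.98%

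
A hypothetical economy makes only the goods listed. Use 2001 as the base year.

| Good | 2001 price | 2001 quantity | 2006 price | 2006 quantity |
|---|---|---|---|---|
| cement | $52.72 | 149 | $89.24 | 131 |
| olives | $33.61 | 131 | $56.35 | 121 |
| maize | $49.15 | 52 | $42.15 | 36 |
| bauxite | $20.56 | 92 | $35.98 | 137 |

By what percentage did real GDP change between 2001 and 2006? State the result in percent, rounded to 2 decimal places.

-6.86%

Real GDP 2001 = Nominal GDP 2001 = 52.72·149 + 33.61·131 + 49.15·52 + 20.56·92 = 16705.51.
Real GDP 2006 (at 2001 prices) = 52.72·131 + 33.61·121 + 49.15·36 + 20.56·137 = 15559.25.
Real growth = 15559.25/16705.51 − 1 = -0.0686.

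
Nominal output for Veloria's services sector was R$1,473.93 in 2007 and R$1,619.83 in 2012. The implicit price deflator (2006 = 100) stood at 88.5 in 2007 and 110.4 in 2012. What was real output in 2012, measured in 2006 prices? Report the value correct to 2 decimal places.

Real output = Nominal / (implicit price deflator/100) = 1619.83 / 1.104 = 1467.24.

R$1,467.24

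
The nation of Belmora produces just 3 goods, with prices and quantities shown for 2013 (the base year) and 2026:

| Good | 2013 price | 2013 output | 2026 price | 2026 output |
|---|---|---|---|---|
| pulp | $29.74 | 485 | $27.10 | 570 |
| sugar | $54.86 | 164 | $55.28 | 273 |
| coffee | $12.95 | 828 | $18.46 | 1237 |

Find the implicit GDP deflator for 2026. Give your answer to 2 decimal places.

Nominal GDP 2026 = 27.10·570 + 55.28·273 + 18.46·1237 = 53373.46.
Real GDP 2026 (at 2013 prices) = 29.74·570 + 54.86·273 + 12.95·1237 = 47947.73.
Deflator = Nominal/Real × 100 = 53373.46/47947.73 × 100 = 111.316.

111.32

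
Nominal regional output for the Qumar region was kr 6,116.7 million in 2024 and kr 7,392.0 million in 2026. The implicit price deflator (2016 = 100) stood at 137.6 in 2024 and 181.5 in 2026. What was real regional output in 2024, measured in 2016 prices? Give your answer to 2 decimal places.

Real regional output = Nominal / (implicit price deflator/100) = 6116.7 / 1.376 = 4445.28.

kr 4,445.28 million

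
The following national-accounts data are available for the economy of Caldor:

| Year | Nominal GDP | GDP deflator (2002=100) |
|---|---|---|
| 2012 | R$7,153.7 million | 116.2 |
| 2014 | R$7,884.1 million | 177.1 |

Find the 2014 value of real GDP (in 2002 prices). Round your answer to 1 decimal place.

R$4,451.8 million

Real GDP = Nominal / (GDP deflator/100) = 7884.1 / 1.771 = 4451.78.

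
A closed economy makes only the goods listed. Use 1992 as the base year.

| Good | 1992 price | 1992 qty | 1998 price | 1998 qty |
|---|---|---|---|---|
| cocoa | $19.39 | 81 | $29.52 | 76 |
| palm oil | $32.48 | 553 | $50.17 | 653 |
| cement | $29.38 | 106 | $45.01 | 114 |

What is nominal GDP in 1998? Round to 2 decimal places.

$40135.67

Nominal GDP 1998 = Σ (p_1998 × q_1998) = 29.52·76 + 50.17·653 + 45.01·114 = 40135.67.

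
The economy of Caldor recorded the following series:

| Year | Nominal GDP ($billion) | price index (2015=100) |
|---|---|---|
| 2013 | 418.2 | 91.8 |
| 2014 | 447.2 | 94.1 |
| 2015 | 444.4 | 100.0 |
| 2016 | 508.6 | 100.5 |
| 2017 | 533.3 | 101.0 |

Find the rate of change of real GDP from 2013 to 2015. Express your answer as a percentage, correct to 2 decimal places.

Real GDP 2013 = 418.2/0.918 = 455.56.
Real GDP 2015 = 444.4/1.000 = 444.40.
Change = 444.40/455.56 − 1 = -0.0245.

-2.45%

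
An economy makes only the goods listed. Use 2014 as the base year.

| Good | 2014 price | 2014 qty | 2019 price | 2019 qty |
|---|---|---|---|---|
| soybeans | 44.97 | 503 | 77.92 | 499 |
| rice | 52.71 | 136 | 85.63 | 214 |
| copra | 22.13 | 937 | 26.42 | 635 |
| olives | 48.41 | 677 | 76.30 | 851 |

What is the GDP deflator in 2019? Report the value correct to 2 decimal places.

156.14

Nominal GDP 2019 = 77.92·499 + 85.63·214 + 26.42·635 + 76.30·851 = 138914.90.
Real GDP 2019 (at 2014 prices) = 44.97·499 + 52.71·214 + 22.13·635 + 48.41·851 = 88969.43.
Deflator = Nominal/Real × 100 = 138914.90/88969.43 × 100 = 156.138.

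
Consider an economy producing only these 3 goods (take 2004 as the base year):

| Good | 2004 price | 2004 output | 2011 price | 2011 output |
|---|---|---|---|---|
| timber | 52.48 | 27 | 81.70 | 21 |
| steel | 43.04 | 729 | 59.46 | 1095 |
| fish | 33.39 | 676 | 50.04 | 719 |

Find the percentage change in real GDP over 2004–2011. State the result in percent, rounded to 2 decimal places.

30.48%

Real GDP 2004 = Nominal GDP 2004 = 52.48·27 + 43.04·729 + 33.39·676 = 55364.76.
Real GDP 2011 (at 2004 prices) = 52.48·21 + 43.04·1095 + 33.39·719 = 72238.29.
Real growth = 72238.29/55364.76 − 1 = 0.3048.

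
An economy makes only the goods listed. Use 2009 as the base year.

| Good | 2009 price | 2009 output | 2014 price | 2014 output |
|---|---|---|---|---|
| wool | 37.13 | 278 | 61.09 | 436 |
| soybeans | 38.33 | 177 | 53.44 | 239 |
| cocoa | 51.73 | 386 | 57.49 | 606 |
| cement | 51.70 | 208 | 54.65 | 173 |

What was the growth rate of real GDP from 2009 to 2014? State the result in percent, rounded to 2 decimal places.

37.25%

Real GDP 2009 = Nominal GDP 2009 = 37.13·278 + 38.33·177 + 51.73·386 + 51.70·208 = 47827.93.
Real GDP 2014 (at 2009 prices) = 37.13·436 + 38.33·239 + 51.73·606 + 51.70·173 = 65642.03.
Real growth = 65642.03/47827.93 − 1 = 0.3725.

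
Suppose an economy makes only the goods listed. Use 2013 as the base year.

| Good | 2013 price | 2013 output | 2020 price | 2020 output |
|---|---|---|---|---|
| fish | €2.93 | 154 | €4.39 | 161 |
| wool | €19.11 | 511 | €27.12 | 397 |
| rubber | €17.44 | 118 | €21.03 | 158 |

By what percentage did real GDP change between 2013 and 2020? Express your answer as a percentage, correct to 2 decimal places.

Real GDP 2013 = Nominal GDP 2013 = 2.93·154 + 19.11·511 + 17.44·118 = 12274.35.
Real GDP 2020 (at 2013 prices) = 2.93·161 + 19.11·397 + 17.44·158 = 10813.92.
Real growth = 10813.92/12274.35 − 1 = -0.1190.

-11.90%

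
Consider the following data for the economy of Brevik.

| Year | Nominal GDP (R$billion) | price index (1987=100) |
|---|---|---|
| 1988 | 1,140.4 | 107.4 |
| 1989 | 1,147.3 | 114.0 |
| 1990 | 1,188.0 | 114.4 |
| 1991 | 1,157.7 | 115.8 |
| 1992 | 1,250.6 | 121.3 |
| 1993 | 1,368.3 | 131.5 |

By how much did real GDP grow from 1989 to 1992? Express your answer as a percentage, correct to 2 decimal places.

Real GDP 1989 = 1147.3/1.140 = 1006.40.
Real GDP 1992 = 1250.6/1.213 = 1031.00.
Change = 1031.00/1006.40 − 1 = 0.0244.

2.44%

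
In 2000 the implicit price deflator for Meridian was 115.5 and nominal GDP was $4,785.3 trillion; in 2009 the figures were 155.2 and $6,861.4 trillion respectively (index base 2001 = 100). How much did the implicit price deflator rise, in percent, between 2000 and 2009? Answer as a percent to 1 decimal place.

Price-level change = 155.2 / 115.5 − 1 = 0.3437.

34.4%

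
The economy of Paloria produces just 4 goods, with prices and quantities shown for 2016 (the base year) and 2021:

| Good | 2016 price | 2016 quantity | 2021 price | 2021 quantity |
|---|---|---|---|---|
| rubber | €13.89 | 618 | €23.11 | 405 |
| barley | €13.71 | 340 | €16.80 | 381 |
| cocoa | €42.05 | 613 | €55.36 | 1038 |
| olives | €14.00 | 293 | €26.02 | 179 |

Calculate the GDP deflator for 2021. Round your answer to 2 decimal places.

Nominal GDP 2021 = 23.11·405 + 16.80·381 + 55.36·1038 + 26.02·179 = 77881.61.
Real GDP 2021 (at 2016 prices) = 13.89·405 + 13.71·381 + 42.05·1038 + 14.00·179 = 57002.86.
Deflator = Nominal/Real × 100 = 77881.61/57002.86 × 100 = 136.628.

136.63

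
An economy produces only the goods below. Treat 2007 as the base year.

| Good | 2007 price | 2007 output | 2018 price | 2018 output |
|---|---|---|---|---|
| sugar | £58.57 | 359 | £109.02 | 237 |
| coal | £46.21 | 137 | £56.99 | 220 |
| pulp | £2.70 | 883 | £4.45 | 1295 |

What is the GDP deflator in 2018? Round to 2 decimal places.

160.25

Nominal GDP 2018 = 109.02·237 + 56.99·220 + 4.45·1295 = 44138.29.
Real GDP 2018 (at 2007 prices) = 58.57·237 + 46.21·220 + 2.70·1295 = 27543.79.
Deflator = Nominal/Real × 100 = 44138.29/27543.79 × 100 = 160.248.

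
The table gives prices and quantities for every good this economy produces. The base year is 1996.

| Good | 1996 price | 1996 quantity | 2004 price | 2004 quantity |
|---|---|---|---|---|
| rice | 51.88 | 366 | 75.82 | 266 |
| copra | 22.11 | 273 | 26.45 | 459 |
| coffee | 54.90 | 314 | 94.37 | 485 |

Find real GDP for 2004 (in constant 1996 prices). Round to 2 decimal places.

Real GDP 2004 = Σ (p_1996 × q_2004) = 51.88·266 + 22.11·459 + 54.90·485 = 50575.07.

50575.07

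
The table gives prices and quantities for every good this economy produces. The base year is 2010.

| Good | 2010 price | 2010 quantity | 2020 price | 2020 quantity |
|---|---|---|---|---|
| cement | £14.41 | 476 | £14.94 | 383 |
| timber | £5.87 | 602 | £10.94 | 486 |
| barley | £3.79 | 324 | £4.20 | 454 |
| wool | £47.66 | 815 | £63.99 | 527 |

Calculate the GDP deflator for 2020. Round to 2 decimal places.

Nominal GDP 2020 = 14.94·383 + 10.94·486 + 4.20·454 + 63.99·527 = 46668.39.
Real GDP 2020 (at 2010 prices) = 14.41·383 + 5.87·486 + 3.79·454 + 47.66·527 = 35209.33.
Deflator = Nominal/Real × 100 = 46668.39/35209.33 × 100 = 132.546.

132.55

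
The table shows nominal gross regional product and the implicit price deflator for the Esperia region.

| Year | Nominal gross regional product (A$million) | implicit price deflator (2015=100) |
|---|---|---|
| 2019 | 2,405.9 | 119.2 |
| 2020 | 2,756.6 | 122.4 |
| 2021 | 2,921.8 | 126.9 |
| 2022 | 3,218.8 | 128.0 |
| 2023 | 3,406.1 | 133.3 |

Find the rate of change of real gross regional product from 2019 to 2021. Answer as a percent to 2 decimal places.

14.07%

Real gross regional product 2019 = 2405.9/1.192 = 2018.37.
Real gross regional product 2021 = 2921.8/1.269 = 2302.44.
Change = 2302.44/2018.37 − 1 = 0.1407.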